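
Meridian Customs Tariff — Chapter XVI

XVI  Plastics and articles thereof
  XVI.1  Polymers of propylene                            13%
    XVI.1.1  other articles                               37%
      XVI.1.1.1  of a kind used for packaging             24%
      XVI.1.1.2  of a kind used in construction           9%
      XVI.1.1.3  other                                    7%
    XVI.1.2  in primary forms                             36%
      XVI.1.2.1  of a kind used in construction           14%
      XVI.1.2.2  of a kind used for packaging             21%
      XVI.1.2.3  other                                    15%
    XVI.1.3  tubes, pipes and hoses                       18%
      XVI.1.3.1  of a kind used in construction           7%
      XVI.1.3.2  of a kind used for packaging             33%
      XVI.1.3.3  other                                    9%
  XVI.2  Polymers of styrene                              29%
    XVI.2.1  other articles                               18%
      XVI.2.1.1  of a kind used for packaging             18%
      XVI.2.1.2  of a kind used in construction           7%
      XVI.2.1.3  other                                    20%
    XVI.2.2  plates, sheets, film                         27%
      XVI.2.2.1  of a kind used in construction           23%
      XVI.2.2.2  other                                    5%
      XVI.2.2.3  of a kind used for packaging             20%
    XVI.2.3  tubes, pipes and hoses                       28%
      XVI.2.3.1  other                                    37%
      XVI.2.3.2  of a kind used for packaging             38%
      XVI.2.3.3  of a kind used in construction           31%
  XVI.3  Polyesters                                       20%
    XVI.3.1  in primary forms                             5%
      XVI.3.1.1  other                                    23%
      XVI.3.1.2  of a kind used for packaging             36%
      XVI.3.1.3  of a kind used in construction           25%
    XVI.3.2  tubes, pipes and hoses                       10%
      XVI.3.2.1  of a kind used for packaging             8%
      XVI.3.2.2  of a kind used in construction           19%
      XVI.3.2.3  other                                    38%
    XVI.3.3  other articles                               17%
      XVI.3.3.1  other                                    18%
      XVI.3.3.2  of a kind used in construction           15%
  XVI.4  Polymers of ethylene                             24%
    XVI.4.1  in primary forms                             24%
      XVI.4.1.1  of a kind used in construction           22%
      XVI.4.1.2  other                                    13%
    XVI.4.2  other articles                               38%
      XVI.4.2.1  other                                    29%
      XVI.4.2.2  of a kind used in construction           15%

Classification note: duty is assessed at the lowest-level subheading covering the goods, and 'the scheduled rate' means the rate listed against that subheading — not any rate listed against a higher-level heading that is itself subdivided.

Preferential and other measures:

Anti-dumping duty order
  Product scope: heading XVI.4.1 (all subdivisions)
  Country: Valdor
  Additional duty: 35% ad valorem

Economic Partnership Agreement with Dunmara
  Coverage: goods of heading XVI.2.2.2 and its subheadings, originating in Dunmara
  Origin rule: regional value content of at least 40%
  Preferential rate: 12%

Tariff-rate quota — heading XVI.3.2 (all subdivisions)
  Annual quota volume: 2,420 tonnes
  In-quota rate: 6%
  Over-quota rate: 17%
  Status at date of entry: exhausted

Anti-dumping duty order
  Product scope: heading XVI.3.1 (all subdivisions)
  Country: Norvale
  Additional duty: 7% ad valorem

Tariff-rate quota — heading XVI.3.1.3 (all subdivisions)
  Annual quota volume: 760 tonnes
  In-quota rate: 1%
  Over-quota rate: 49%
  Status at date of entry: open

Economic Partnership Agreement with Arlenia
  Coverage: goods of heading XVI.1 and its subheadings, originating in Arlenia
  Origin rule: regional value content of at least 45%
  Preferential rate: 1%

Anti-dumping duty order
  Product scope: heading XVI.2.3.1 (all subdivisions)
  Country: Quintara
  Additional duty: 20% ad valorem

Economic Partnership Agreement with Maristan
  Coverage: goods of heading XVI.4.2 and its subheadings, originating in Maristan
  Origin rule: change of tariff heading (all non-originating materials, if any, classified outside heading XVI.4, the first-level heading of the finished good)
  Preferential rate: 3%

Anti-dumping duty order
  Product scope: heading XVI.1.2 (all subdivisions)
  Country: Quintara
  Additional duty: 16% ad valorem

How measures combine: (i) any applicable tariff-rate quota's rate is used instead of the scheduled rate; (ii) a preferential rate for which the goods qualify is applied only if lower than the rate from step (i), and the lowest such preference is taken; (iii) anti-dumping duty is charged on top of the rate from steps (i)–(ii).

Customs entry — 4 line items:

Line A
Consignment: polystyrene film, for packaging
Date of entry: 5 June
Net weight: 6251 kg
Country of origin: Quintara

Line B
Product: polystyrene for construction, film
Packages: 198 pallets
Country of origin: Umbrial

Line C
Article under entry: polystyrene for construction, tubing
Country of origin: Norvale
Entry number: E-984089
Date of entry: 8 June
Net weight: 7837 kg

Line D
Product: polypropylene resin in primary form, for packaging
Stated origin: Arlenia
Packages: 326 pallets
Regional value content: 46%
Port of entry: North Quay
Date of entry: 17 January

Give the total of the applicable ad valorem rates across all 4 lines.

75%

Line A: polystyrene → XVI.2; film → XVI.2.2; for packaging → XVI.2.2.3. Scheduled 20%. No special measure applies. → 20%.
Line B: polystyrene → XVI.2; film → XVI.2.2; for construction → XVI.2.2.1. Scheduled 23%. No special measure applies. → 23%.
Line C: polystyrene → XVI.2; tubing → XVI.2.3; for construction → XVI.2.3.3. Scheduled 31%. No special measure applies. → 31%.
Line D: polypropylene → XVI.1; resin in primary form → XVI.1.2; for packaging → XVI.1.2.2. Scheduled 21%. Arlenia agreement on XVI.1: RVC ≥ 45% → 1% available; preferential 1%. → 1%.
Sum: 20% + 23% + 31% + 1% = 75%.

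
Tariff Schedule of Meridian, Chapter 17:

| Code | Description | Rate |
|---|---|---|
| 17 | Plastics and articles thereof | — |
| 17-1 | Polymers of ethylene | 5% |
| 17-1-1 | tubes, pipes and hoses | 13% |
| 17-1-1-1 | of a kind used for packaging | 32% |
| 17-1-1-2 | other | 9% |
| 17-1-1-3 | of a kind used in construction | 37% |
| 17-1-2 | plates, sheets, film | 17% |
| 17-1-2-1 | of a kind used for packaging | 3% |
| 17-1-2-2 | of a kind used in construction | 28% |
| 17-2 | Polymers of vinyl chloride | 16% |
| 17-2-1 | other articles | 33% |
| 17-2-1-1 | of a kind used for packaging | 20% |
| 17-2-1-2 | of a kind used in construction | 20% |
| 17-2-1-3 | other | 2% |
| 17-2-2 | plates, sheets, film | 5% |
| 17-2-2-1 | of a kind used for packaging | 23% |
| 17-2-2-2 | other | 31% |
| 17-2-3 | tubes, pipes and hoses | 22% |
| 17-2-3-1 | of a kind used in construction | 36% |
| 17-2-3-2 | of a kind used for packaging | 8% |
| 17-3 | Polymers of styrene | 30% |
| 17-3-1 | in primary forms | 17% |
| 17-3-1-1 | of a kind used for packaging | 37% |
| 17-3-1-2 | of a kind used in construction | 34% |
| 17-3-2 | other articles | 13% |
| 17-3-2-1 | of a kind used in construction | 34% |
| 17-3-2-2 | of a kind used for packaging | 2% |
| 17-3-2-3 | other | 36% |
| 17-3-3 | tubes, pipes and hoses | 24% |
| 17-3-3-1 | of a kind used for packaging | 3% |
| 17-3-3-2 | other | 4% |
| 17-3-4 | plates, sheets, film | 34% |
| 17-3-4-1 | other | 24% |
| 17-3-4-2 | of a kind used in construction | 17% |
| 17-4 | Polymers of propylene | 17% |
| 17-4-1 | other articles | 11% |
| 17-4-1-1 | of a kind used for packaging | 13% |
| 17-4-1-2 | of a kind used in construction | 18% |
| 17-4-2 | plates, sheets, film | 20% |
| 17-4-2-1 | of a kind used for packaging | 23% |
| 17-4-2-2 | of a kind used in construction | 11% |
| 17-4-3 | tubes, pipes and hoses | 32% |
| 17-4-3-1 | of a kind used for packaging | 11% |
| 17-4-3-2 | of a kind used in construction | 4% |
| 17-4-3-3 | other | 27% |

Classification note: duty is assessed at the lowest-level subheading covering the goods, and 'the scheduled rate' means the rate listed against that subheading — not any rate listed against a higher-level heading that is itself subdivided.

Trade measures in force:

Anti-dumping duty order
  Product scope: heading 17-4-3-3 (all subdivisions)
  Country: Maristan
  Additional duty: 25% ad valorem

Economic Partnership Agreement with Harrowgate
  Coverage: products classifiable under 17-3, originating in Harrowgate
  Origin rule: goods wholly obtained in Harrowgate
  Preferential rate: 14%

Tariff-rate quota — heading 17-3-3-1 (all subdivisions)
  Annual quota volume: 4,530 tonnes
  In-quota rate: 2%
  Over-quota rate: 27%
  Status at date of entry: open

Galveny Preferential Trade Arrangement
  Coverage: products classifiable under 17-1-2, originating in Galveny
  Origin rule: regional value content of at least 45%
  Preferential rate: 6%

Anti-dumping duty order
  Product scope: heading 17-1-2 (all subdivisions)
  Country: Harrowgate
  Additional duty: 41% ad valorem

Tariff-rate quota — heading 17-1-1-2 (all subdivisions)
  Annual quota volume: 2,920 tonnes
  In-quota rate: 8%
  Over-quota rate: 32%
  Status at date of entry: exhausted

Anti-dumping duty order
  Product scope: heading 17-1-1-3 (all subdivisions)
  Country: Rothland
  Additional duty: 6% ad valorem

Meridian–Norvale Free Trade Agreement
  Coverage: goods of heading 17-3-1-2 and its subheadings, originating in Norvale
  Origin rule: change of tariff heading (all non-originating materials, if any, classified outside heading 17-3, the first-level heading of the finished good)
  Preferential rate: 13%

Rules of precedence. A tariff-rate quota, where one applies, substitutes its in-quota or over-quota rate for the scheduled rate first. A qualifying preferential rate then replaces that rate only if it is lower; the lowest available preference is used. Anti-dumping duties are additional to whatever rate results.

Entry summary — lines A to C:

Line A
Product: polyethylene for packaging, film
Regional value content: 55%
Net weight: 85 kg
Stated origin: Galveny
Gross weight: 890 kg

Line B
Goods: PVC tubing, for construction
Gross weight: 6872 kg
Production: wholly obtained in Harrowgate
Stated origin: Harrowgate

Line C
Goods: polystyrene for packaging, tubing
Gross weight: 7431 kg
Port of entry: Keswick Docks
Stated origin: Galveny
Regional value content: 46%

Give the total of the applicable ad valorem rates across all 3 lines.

Line A: polyethylene → 17-1; film → 17-1-2; for packaging → 17-1-2-1. Scheduled 3%. Galveny agreement on 17-1-2: RVC ≥ 45% → 6% available; preference 6% not lower than 3% → no reduction. → 3%.
Line B: PVC → 17-2; tubing → 17-2-3; for construction → 17-2-3-1. Scheduled 36%. Harrowgate agreement on 17-3: 17-2-3-1 not covered. → 36%.
Line C: polystyrene → 17-3; tubing → 17-3-3; for packaging → 17-3-3-1. Scheduled 3%. quota on 17-3-3-1 open → in-quota 2%; Galveny agreement on 17-1-2: 17-3-3-1 not covered. → 2%.
Sum: 3% + 36% + 2% = 41%.

41%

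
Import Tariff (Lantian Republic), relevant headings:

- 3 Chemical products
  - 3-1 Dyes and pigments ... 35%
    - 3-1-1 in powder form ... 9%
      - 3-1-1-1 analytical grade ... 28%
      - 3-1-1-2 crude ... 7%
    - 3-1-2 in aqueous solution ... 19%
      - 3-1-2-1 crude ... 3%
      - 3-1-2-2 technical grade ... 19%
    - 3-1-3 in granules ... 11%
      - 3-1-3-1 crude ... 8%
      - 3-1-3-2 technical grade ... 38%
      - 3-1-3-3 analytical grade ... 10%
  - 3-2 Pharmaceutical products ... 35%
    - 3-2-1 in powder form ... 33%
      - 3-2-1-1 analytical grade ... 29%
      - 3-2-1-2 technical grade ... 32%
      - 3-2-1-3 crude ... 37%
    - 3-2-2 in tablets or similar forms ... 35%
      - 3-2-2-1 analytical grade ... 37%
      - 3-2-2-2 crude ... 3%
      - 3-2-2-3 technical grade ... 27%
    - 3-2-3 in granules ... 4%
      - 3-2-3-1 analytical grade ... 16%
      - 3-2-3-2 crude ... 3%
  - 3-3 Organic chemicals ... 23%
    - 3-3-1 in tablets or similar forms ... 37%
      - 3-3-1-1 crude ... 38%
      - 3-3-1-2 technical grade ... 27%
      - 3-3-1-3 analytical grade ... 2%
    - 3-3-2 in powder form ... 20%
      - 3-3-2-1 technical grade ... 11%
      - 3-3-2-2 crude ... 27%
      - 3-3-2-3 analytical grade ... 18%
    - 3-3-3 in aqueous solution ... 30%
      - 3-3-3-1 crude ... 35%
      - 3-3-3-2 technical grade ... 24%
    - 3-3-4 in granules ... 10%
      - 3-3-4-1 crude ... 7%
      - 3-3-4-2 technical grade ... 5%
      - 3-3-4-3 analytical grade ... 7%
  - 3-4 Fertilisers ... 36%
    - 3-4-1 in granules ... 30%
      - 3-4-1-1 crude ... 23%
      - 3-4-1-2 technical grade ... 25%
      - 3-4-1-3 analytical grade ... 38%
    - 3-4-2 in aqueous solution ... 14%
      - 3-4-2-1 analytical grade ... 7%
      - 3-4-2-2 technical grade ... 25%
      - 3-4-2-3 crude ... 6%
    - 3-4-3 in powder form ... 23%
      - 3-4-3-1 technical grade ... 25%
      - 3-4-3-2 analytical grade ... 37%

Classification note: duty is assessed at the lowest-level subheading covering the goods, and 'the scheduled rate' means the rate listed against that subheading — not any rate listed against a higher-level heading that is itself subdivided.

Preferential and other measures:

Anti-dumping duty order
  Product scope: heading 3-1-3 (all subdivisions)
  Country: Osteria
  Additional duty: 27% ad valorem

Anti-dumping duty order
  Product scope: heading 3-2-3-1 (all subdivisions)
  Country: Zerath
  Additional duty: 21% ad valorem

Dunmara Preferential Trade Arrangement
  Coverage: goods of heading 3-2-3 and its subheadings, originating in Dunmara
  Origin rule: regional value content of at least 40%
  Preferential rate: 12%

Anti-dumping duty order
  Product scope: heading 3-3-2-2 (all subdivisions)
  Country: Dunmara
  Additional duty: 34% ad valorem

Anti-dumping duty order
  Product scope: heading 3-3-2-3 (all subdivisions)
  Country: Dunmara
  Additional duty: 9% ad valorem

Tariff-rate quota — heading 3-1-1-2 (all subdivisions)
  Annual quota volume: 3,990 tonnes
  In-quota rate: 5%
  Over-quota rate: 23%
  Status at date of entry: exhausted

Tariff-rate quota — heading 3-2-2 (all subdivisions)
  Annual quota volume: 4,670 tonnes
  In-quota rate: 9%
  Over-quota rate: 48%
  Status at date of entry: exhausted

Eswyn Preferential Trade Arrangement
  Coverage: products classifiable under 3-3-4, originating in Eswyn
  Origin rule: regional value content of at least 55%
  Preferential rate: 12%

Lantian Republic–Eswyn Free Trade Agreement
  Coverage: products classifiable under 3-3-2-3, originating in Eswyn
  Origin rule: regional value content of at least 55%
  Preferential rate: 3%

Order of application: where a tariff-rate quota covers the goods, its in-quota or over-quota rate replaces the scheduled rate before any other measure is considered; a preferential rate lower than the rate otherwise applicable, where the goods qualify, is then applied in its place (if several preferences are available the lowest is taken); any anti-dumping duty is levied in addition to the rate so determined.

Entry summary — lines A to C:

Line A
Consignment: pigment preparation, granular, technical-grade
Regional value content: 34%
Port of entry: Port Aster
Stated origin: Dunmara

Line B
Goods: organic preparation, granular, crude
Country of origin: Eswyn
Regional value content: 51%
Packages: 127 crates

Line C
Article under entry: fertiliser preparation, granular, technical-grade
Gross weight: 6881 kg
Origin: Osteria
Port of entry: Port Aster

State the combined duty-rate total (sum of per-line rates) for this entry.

70%

Line A: pigment → 3-1; granular → 3-1-3; technical-grade → 3-1-3-2. Scheduled 38%. Dunmara agreement on 3-2-3: 3-1-3-2 not covered. → 38%.
Line B: organic → 3-3; granular → 3-3-4; crude → 3-3-4-1. Scheduled 7%. Eswyn agreement on 3-3-4: RVC < 55%; Eswyn agreement on 3-3-2-3: 3-3-4-1 not covered. → 7%.
Line C: fertiliser → 3-4; granular → 3-4-1; technical-grade → 3-4-1-2. Scheduled 25%. No special measure applies. → 25%.
Sum: 38% + 7% + 25% = 70%.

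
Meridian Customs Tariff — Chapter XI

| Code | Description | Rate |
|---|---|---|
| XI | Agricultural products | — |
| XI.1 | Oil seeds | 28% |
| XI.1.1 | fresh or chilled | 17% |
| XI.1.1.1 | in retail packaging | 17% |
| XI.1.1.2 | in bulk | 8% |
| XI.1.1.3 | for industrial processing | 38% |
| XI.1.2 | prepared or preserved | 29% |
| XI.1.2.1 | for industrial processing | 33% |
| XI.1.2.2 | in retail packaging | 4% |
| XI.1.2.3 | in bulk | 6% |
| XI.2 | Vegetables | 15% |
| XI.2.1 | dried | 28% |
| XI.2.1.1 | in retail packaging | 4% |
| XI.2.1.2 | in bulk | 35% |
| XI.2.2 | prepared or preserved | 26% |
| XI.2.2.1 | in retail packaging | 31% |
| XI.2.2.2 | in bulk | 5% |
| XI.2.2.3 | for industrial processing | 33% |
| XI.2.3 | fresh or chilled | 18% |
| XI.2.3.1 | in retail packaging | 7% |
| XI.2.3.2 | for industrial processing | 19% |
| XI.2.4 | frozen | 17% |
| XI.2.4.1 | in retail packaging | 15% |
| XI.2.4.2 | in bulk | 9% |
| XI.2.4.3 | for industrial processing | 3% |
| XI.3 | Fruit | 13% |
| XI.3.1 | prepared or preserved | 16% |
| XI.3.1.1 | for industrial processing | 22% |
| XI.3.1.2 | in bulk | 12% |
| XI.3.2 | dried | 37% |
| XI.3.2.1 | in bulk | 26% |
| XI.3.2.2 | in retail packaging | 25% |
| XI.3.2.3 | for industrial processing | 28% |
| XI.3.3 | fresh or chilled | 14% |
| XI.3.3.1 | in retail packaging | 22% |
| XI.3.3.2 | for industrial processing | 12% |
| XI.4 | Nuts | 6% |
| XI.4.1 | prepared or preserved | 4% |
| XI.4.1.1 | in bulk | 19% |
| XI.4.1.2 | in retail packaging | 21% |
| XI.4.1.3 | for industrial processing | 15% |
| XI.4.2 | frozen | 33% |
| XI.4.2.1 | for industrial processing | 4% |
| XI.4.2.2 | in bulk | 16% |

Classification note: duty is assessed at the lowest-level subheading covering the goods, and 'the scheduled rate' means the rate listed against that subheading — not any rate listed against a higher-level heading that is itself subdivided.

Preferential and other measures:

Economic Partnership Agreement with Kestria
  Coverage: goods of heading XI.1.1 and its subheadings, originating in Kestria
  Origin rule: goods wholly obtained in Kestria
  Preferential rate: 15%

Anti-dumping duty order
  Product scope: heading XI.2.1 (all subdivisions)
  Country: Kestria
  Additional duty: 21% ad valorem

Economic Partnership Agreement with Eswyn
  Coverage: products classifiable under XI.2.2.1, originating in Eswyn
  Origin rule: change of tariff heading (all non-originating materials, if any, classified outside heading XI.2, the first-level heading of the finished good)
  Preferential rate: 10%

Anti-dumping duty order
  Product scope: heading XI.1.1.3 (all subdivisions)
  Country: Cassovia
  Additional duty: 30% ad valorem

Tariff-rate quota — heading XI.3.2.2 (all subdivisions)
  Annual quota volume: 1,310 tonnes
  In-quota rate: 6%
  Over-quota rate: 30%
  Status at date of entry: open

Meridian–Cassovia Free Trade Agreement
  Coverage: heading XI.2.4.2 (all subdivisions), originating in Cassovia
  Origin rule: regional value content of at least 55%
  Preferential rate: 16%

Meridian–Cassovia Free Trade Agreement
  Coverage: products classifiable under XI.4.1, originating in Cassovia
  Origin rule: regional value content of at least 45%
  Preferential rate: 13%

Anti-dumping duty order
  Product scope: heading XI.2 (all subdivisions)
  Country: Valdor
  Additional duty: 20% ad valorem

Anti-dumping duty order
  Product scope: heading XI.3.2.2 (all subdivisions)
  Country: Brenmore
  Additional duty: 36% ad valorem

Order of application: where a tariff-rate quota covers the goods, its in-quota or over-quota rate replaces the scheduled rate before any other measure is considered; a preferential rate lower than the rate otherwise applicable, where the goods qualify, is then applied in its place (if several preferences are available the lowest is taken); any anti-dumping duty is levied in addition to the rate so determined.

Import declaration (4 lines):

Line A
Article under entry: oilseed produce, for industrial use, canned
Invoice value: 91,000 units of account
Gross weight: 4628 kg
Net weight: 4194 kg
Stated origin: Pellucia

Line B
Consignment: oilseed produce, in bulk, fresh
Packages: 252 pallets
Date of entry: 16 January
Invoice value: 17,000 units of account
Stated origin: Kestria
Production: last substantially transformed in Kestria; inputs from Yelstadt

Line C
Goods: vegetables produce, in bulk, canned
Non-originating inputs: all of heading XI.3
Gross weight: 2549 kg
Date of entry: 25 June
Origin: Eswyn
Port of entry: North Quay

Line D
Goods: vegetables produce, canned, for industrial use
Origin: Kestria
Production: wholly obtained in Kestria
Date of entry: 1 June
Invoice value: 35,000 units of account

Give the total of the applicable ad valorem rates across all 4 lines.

79%

Line A: oilseed → XI.1; canned → XI.1.2; for industrial use → XI.1.2.1. Scheduled 33%. No special measure applies. → 33%.
Line B: oilseed → XI.1; fresh → XI.1.1; in bulk → XI.1.1.2. Scheduled 8%. Kestria agreement on XI.1.1: not wholly obtained. → 8%.
Line C: vegetables → XI.2; canned → XI.2.2; in bulk → XI.2.2.2. Scheduled 5%. Eswyn agreement on XI.2.2.1: XI.2.2.2 not covered. → 5%.
Line D: vegetables → XI.2; canned → XI.2.2; for industrial use → XI.2.2.3. Scheduled 33%. Kestria agreement on XI.1.1: XI.2.2.3 not covered. → 33%.
Sum: 33% + 8% + 5% + 33% = 79%.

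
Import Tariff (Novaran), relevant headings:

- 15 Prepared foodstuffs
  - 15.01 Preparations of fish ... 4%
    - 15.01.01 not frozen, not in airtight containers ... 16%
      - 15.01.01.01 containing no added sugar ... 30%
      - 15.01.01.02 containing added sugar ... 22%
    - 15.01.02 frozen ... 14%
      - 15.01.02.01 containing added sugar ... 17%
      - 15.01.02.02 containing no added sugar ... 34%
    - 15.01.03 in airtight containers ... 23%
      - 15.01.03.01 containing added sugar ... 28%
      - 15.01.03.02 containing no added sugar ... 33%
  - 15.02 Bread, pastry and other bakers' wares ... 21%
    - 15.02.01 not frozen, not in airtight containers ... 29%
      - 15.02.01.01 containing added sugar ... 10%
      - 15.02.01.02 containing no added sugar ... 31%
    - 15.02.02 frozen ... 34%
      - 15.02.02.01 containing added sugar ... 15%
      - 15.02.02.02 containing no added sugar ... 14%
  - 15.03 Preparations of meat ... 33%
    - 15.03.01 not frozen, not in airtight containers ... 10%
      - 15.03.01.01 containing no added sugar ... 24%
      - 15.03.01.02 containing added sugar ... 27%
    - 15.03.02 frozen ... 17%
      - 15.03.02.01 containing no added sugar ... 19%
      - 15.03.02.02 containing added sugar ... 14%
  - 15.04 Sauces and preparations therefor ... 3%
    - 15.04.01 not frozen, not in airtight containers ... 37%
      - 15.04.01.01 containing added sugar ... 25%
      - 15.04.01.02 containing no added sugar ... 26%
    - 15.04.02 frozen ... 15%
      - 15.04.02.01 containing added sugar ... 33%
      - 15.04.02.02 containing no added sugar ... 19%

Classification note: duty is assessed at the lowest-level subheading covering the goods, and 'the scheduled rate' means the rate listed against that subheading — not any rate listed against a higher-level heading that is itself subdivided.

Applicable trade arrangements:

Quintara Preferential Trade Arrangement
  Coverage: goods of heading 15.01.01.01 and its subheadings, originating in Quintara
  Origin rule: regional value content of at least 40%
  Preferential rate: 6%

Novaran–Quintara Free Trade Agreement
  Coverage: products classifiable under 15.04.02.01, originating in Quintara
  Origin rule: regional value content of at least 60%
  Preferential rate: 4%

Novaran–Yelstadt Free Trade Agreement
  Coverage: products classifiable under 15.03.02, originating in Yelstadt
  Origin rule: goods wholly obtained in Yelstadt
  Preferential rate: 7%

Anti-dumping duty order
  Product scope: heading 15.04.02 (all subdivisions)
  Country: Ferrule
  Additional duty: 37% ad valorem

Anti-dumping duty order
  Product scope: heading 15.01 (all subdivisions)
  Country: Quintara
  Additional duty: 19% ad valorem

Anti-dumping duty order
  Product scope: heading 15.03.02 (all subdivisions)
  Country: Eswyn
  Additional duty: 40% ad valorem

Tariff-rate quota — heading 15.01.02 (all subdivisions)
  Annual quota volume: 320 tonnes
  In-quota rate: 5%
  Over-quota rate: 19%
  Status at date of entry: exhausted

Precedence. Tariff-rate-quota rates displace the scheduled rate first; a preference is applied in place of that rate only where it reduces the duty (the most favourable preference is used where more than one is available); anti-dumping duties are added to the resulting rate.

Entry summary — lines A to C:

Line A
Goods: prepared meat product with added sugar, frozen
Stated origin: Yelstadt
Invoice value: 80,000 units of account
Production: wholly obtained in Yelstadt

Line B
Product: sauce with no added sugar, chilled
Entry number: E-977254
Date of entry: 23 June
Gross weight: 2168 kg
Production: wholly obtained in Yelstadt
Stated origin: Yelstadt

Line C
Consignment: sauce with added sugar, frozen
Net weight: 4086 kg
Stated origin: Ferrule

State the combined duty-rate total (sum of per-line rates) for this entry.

103%

Line A: prepared meat product → 15.03; frozen → 15.03.02; with added sugar → 15.03.02.02. Scheduled 14%. Yelstadt agreement on 15.03.02: wholly obtained → 7% available; preferential 7%. → 7%.
Line B: sauce → 15.04; chilled → 15.04.01; with no added sugar → 15.04.01.02. Scheduled 26%. Yelstadt agreement on 15.03.02: 15.04.01.02 not covered. → 26%.
Line C: sauce → 15.04; frozen → 15.04.02; with added sugar → 15.04.02.01. Scheduled 33%. anti-dumping (Ferrule, 15.04.02): +37%; total 33% + 37% = 70%. → 70%.
Sum: 7% + 26% + 70% = 103%.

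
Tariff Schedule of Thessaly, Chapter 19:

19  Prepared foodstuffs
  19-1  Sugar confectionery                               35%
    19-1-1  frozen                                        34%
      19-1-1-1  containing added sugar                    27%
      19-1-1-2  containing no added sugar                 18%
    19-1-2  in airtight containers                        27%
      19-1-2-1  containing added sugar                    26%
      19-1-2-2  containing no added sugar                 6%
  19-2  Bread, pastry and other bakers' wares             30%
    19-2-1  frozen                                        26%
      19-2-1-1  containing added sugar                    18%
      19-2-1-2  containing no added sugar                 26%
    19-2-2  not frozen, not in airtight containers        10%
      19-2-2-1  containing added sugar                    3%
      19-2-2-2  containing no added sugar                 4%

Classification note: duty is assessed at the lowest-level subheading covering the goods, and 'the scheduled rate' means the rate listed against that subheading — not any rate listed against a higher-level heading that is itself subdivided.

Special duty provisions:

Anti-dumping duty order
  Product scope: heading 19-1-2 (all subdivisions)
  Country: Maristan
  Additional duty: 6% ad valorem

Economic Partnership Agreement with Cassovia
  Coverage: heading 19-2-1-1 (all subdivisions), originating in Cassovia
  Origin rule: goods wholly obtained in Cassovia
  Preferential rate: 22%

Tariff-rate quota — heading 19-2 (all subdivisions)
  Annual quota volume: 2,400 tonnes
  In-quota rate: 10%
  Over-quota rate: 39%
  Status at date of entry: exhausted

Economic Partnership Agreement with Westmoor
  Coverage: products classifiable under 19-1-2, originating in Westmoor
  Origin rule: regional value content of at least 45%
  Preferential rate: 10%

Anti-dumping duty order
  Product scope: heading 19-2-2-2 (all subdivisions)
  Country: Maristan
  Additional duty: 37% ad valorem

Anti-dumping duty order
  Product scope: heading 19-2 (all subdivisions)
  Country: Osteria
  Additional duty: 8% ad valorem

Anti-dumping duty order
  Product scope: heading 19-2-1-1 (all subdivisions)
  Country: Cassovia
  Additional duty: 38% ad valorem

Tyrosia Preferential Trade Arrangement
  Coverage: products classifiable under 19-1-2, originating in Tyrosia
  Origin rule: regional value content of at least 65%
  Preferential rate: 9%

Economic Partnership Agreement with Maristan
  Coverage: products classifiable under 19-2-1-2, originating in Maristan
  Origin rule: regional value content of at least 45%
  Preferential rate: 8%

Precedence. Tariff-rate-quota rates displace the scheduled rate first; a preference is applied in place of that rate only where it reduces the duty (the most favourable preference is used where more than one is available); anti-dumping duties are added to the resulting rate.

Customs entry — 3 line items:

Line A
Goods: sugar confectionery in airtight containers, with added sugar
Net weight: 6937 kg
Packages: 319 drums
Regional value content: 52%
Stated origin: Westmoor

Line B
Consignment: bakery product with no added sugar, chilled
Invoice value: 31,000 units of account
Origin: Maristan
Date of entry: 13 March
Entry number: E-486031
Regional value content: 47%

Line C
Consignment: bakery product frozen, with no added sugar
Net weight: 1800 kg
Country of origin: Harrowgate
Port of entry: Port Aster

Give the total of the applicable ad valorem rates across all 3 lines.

125%

Line A: sugar confectionery → 19-1; in airtight containers → 19-1-2; with added sugar → 19-1-2-1. Scheduled 26%. Westmoor agreement on 19-1-2: RVC ≥ 45% → 10% available; preferential 10%. → 10%.
Line B: bakery product → 19-2; chilled → 19-2-2; with no added sugar → 19-2-2-2. Scheduled 4%. quota on 19-2 exhausted → over-quota 39%; Maristan agreement on 19-2-1-2: 19-2-2-2 not covered; anti-dumping (Maristan, 19-2-2-2): +37%; total 39% + 37% = 76%. → 76%.
Line C: bakery product → 19-2; frozen → 19-2-1; with no added sugar → 19-2-1-2. Scheduled 26%. quota on 19-2 exhausted → over-quota 39%. → 39%.
Sum: 10% + 76% + 39% = 125%.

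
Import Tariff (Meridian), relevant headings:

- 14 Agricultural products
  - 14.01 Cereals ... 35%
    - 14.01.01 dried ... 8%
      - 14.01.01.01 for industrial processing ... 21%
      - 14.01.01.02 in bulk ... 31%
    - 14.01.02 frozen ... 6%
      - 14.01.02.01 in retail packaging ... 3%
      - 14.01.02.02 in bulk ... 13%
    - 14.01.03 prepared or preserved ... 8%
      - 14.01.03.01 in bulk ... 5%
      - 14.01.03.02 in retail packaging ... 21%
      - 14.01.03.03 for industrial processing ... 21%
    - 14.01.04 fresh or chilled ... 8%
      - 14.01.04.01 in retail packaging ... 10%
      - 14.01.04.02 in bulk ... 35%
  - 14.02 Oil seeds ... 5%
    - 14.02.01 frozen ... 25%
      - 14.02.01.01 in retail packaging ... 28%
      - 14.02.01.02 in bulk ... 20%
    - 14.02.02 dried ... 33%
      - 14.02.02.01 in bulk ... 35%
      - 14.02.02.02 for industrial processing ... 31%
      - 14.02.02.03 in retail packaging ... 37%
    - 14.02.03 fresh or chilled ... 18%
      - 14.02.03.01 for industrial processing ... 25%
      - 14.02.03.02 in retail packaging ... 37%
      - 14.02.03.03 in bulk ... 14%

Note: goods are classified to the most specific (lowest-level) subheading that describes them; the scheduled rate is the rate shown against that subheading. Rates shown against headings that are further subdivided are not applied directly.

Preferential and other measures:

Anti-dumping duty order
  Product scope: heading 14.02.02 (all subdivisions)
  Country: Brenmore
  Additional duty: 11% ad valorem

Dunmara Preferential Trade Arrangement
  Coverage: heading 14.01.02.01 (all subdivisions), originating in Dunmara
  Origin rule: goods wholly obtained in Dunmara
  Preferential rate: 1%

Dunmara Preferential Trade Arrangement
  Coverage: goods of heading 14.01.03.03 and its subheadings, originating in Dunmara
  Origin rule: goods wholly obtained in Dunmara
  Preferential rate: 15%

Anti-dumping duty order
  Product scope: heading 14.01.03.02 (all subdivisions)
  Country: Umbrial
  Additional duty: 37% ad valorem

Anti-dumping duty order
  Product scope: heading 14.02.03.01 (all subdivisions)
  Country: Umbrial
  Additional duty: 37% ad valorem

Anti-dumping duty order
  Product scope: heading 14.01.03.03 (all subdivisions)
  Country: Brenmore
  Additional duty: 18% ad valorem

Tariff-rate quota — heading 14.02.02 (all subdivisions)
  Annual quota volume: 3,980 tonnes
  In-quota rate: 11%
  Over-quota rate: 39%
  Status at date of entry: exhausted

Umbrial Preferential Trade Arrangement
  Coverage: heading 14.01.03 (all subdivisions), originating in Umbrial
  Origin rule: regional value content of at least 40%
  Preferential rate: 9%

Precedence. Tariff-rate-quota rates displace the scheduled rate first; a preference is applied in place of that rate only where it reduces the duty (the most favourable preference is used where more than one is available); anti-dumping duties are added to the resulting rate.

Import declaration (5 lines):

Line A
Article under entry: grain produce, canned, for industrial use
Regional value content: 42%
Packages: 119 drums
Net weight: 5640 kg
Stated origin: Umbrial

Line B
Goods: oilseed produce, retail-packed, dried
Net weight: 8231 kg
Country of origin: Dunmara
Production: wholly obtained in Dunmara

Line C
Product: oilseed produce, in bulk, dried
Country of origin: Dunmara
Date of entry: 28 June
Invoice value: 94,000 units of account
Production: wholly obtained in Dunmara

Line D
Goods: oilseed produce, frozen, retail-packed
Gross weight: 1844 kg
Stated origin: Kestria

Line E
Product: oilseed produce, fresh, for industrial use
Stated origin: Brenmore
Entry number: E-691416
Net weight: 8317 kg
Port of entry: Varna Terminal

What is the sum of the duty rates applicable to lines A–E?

Line A: grain → 14.01; canned → 14.01.03; for industrial use → 14.01.03.03. Scheduled 21%. Umbrial agreement on 14.01.03: RVC ≥ 40% → 9% available; preferential 9%. → 9%.
Line B: oilseed → 14.02; dried → 14.02.02; retail-packed → 14.02.02.03. Scheduled 37%. quota on 14.02.02 exhausted → over-quota 39%; Dunmara agreement on 14.01.02.01: 14.02.02.03 not covered; Dunmara agreement on 14.01.03.03: 14.02.02.03 not covered. → 39%.
Line C: oilseed → 14.02; dried → 14.02.02; in bulk → 14.02.02.01. Scheduled 35%. quota on 14.02.02 exhausted → over-quota 39%; Dunmara agreement on 14.01.02.01: 14.02.02.01 not covered; Dunmara agreement on 14.01.03.03: 14.02.02.01 not covered. → 39%.
Line D: oilseed → 14.02; frozen → 14.02.01; retail-packed → 14.02.01.01. Scheduled 28%. No special measure applies. → 28%.
Line E: oilseed → 14.02; fresh → 14.02.03; for industrial use → 14.02.03.01. Scheduled 25%. No special measure applies. → 25%.
Sum: 9% + 39% + 39% + 28% + 25% = 140%.

140%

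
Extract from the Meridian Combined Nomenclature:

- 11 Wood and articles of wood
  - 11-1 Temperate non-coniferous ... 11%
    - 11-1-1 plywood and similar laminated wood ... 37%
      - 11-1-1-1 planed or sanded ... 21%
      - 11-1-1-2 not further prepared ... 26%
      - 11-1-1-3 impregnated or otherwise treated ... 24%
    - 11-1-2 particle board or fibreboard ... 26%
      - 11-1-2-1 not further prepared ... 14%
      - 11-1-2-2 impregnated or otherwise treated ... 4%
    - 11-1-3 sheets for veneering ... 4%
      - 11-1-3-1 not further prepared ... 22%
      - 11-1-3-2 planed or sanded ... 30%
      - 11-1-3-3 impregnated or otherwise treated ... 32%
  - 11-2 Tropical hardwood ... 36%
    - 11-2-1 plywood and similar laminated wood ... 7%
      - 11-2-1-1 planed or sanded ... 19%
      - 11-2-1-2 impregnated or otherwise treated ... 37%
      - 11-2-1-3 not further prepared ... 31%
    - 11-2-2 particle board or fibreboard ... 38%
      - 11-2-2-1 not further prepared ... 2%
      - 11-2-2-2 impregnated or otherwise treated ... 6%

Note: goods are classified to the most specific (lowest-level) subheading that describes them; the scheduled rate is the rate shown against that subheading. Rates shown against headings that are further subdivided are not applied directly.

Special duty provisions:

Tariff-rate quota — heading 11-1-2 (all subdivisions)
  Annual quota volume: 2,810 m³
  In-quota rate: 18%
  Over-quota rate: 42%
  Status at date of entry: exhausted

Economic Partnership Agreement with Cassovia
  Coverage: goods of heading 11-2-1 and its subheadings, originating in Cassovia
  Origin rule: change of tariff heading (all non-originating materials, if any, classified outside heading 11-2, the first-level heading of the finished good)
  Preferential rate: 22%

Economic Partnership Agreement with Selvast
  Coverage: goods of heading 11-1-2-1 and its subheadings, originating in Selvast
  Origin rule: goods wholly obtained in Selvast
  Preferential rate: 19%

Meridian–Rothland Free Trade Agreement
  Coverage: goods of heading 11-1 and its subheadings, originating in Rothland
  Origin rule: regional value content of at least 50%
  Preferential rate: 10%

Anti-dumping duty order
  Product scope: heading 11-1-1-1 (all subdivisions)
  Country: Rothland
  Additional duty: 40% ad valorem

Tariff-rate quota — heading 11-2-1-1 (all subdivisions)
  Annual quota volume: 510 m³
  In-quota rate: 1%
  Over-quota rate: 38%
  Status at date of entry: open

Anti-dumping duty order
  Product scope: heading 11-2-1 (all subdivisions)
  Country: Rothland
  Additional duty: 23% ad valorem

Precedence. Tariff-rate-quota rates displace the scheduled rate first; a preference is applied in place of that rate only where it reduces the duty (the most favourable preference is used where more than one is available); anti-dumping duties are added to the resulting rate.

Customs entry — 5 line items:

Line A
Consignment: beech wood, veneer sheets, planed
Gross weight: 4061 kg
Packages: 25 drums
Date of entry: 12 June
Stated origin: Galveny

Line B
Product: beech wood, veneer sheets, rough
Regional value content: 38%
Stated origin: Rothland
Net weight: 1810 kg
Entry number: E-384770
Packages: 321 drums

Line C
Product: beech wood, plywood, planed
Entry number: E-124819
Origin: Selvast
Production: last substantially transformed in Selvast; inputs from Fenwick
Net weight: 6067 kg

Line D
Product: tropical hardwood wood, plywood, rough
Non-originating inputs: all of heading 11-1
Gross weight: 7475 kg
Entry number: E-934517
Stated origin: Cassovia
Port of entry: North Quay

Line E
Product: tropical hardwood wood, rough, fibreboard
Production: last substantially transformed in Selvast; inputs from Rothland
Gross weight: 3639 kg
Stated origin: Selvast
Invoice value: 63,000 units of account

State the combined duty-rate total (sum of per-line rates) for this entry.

97%

Line A: beech → 11-1; veneer sheets → 11-1-3; planed → 11-1-3-2. Scheduled 30%. No special measure applies. → 30%.
Line B: beech → 11-1; veneer sheets → 11-1-3; rough → 11-1-3-1. Scheduled 22%. Rothland agreement on 11-1: RVC < 50%. → 22%.
Line C: beech → 11-1; plywood → 11-1-1; planed → 11-1-1-1. Scheduled 21%. Selvast agreement on 11-1-2-1: 11-1-1-1 not covered. → 21%.
Line D: tropical hardwood → 11-2; plywood → 11-2-1; rough → 11-2-1-3. Scheduled 31%. Cassovia agreement on 11-2-1: CTH met → 22% available; preferential 22%. → 22%.
Line E: tropical hardwood → 11-2; fibreboard → 11-2-2; rough → 11-2-2-1. Scheduled 2%. Selvast agreement on 11-1-2-1: 11-2-2-1 not covered. → 2%.
Sum: 30% + 22% + 21% + 22% + 2% = 97%.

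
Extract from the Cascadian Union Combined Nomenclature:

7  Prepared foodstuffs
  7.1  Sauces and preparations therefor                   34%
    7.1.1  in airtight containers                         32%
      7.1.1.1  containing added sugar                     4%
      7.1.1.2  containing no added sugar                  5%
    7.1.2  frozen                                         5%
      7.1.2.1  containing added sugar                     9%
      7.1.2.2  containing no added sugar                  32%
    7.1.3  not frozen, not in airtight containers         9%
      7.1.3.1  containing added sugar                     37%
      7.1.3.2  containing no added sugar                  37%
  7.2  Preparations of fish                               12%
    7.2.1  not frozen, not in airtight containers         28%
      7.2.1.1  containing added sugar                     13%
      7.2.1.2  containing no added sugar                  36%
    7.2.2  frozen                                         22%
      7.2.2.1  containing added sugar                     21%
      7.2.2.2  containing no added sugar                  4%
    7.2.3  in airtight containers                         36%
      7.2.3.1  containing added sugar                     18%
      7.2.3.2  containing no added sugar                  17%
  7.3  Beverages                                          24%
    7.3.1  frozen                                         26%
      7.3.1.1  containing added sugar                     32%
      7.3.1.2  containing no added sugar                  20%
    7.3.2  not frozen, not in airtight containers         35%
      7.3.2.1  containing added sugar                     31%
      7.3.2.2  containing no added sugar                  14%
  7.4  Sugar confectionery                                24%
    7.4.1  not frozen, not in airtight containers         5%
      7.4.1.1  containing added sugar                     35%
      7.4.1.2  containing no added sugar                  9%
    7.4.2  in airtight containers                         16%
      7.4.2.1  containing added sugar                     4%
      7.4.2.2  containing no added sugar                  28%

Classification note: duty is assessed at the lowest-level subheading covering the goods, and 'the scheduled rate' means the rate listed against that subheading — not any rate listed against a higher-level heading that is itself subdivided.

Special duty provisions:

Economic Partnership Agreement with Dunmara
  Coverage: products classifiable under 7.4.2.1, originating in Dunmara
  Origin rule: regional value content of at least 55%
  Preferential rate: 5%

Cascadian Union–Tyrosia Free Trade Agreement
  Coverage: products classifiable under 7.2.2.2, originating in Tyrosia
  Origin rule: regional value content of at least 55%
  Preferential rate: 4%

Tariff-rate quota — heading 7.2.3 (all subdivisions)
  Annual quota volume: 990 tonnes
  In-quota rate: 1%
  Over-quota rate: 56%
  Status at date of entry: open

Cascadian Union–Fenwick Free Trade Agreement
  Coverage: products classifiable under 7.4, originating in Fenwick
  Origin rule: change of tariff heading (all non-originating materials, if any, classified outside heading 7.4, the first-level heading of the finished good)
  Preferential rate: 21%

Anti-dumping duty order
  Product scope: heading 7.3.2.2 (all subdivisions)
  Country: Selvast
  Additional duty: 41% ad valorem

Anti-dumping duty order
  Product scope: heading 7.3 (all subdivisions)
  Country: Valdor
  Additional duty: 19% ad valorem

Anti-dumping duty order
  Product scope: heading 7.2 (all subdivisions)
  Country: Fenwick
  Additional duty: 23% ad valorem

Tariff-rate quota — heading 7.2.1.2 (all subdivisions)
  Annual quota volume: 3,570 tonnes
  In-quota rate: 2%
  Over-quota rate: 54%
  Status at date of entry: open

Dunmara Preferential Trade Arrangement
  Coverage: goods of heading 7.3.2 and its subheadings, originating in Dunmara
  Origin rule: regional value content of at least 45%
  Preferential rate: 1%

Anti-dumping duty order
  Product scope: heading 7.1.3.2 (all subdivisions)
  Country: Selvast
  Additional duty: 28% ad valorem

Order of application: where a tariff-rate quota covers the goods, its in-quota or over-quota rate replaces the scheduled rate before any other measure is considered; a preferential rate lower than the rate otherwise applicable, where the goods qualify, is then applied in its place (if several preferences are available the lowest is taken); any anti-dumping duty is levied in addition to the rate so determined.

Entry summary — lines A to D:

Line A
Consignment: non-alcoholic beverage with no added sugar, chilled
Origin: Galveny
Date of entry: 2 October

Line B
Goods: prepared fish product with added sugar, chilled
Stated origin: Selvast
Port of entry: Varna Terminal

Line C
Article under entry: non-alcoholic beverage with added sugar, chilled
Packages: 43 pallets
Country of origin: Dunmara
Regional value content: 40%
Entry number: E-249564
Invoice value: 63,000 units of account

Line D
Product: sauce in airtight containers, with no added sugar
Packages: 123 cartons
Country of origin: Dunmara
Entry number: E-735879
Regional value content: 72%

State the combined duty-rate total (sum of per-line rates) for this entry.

Line A: non-alcoholic beverage → 7.3; chilled → 7.3.2; with no added sugar → 7.3.2.2. Scheduled 14%. No special measure applies. → 14%.
Line B: prepared fish product → 7.2; chilled → 7.2.1; with added sugar → 7.2.1.1. Scheduled 13%. No special measure applies. → 13%.
Line C: non-alcoholic beverage → 7.3; chilled → 7.3.2; with added sugar → 7.3.2.1. Scheduled 31%. Dunmara agreement on 7.4.2.1: 7.3.2.1 not covered; Dunmara agreement on 7.3.2: RVC < 45%. → 31%.
Line D: sauce → 7.1; in airtight containers → 7.1.1; with no added sugar → 7.1.1.2. Scheduled 5%. Dunmara agreement on 7.4.2.1: 7.1.1.2 not covered; Dunmara agreement on 7.3.2: 7.1.1.2 not covered. → 5%.
Sum: 14% + 13% + 31% + 5% = 63%.

63%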